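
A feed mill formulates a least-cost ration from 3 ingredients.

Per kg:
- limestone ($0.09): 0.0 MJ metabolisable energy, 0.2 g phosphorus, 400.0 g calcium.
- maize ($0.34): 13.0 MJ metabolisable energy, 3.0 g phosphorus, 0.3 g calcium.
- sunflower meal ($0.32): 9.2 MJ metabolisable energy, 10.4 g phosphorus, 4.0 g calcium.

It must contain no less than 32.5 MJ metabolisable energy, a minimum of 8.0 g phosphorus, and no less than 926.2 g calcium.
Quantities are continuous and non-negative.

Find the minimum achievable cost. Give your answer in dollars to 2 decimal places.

$1.06

Let x1 = kg of limestone, x2 = kg of maize, x3 = kg of sunflower meal.
Minimize 0.09x1 + 0.34x2 + 0.32x3 s.t.:
  13x2 + 9.2x3 ≥ 32.5   (metabolisable energy)
  0.2x1 + 3x2 + 10.4x3 ≥ 8   (phosphorus)
  400x1 + 0.3x2 + 4x3 ≥ 926.2   (calcium)
  x1, x2, x3 ≥ 0.
The optimal mix uses every input. There the metabolisable energy, phosphorus, calcium constraints are tight.
Optimal quantities: limestone = 2.314 kg, maize = 2.497 kg, sunflower meal = 0.004505 kg.
Cost = 0.09·2.314 + 0.34·2.497 + 0.32·0.004505 = 1.0587.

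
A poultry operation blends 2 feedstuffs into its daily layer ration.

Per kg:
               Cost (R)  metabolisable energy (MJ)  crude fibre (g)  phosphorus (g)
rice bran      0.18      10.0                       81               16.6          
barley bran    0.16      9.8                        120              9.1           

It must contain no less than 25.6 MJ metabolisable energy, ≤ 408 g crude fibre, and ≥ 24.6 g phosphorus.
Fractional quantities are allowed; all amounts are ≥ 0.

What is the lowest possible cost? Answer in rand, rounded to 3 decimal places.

Set it up as a linear program. Let x1 = kg of rice bran, x2 = kg of barley bran.
min 0.18x1 + 0.16x2 with:
  10x1 + 9.8x2 ≥ 25.6   (metabolisable energy)
  81x1 + 120x2 ≤ 408   (crude fibre)
  16.6x1 + 9.1x2 ≥ 24.6   (phosphorus)
  x1, x2 ≥ 0.
Both inputs are positive at the optimum. Binding constraints: metabolisable energy and phosphorus.
Solving gives x1 = 0.1133, x2 = 2.497.
Hence cost = 0.18·0.1133 + 0.16·2.497 = R0.41991.

R0.420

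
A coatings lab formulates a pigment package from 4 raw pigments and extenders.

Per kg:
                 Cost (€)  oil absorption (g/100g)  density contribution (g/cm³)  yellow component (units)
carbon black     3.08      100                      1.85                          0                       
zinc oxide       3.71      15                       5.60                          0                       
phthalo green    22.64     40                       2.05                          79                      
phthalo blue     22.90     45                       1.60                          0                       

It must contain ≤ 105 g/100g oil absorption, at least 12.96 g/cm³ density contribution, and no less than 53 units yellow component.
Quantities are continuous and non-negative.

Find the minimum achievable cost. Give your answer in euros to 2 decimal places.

Let x1 = kg of carbon black, x2 = kg of zinc oxide, x3 = kg of phthalo green, x4 = kg of phthalo blue.
Minimize 3.08x1 + 3.71x2 + 22.64x3 + 22.9x4 subject to:
  100x1 + 15x2 + 40x3 + 45x4 ≤ 105   (oil absorption)
  1.85x1 + 5.6x2 + 2.05x3 + 1.6x4 ≥ 12.96   (density contribution)
  79x3 ≥ 53   (yellow component)
  x1, x2, x3, x4 ≥ 0.
At the optimum only zinc oxide, phthalo green are positive (carbon black, phthalo blue = 0). There the density contribution and yellow component constraints are tight.
So zinc oxide = 2.0687 kg, phthalo green = 0.67089 kg.
Hence cost = 3.71·2.0687 + 22.64·0.67089 = €22.8638.

€22.86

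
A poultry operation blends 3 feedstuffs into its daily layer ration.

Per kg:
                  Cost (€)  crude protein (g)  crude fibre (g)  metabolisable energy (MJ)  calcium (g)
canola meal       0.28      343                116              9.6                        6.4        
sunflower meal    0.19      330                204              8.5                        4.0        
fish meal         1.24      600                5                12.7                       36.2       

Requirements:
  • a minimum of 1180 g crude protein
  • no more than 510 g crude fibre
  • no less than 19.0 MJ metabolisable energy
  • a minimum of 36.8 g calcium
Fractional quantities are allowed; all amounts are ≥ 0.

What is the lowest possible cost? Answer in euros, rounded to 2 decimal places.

€1.38

Set it up as a linear program. Let x1 = kg of canola meal, x2 = kg of sunflower meal, x3 = kg of fish meal.
Minimize 0.28x1 + 0.19x2 + 1.24x3 subject to:
  343x1 + 330x2 + 600x3 ≥ 1180   (crude protein)
  116x1 + 204x2 + 5x3 ≤ 510   (crude fibre)
  9.6x1 + 8.5x2 + 12.7x3 ≥ 19   (metabolisable energy)
  6.4x1 + 4x2 + 36.2x3 ≥ 36.8   (calcium)
  x1, x2, x3 ≥ 0.
At the optimum only sunflower meal, fish meal are positive (canola meal = 0). Binding constraints: crude protein and calcium.
So sunflower meal = 2.162 kg, fish meal = 0.7777 kg.
Hence cost = 0.19·2.162 + 1.24·0.7777 = €1.3751.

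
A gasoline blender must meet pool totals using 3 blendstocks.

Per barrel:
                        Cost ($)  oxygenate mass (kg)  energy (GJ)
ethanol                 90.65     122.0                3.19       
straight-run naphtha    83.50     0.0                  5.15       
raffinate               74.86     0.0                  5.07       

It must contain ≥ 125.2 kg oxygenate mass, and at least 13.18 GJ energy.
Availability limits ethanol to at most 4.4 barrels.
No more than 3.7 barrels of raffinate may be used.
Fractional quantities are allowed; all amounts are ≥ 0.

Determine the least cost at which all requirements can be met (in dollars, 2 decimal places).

$239.30

Let x1 = barrels of ethanol, x2 = barrels of straight-run naphtha, x3 = barrels of raffinate.
Minimize 90.65x1 + 83.5x2 + 74.86x3 s.t.:
  122x1 ≥ 125.2   (oxygenate mass)
  3.19x1 + 5.15x2 + 5.07x3 ≥ 13.18   (energy)
  x1 ≤ 4.4
  x3 ≤ 3.7
  x1, x2, x3 ≥ 0.
The cheapest feasible vertex uses only ethanol, raffinate; straight-run naphtha is not used. There the oxygenate mass and energy constraints are tight.
Solving gives x1 = 1.02623, x3 = 1.95391.
Total cost: 90.65·1.02623 + 74.86·1.95391 = 239.2975.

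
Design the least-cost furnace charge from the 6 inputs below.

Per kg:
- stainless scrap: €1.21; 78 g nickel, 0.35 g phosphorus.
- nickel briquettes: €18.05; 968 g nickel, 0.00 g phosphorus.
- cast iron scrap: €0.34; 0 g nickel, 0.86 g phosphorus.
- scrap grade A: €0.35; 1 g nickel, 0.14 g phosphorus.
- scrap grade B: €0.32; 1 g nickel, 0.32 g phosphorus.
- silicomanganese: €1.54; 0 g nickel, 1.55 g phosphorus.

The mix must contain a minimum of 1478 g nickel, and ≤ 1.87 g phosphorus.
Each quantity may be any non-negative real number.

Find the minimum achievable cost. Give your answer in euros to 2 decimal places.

€26.25

Set it up as a linear program. Let x1 = kg of stainless scrap, x2 = kg of nickel briquettes, x3 = kg of cast iron scrap, x4 = kg of scrap grade A, x5 = kg of scrap grade B, x6 = kg of silicomanganese.
min 1.21x1 + 18.05x2 + 0.34x3 + 0.35x4 + 0.32x5 + 1.54x6 s.t.:
  78x1 + 968x2 + 1x4 + 1x5 ≥ 1478   (nickel)
  0.35x1 + 0.86x3 + 0.14x4 + 0.32x5 + 1.55x6 ≤ 1.87   (phosphorus)
  x1, x2, x3, x4, x5, x6 ≥ 0.
The cheapest feasible vertex uses only stainless scrap, nickel briquettes; cast iron scrap, scrap grade A, scrap grade B, silicomanganese are not used. There the nickel and phosphorus constraints are tight.
That vertex is x1 = 5.343, x2 = 1.096.
Objective = 1.21·5.343 + 18.05·1.096 = 26.2478.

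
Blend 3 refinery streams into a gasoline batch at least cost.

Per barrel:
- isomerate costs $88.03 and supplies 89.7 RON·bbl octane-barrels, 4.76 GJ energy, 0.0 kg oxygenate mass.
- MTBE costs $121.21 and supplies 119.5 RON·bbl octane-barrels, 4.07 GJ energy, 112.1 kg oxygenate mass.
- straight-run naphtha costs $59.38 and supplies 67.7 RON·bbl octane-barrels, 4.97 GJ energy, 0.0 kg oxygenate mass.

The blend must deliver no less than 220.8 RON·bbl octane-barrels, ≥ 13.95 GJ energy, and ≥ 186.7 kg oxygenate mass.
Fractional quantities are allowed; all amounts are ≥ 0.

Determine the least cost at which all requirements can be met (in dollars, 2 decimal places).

$287.56

Treat it as an LP. Let x1 = barrels of isomerate, x2 = barrels of MTBE, x3 = barrels of straight-run naphtha.
Minimize 88.03x1 + 121.21x2 + 59.38x3 subject to:
  89.7x1 + 119.5x2 + 67.7x3 ≥ 220.8   (octane-barrels)
  4.76x1 + 4.07x2 + 4.97x3 ≥ 13.95   (energy)
  112.1x2 ≥ 186.7   (oxygenate mass)
  x1, x2, x3 ≥ 0.
At the optimum only MTBE, straight-run naphtha are positive (isomerate = 0). There the energy and oxygenate mass constraints are tight.
Optimal quantities: MTBE = 1.6655 barrels, straight-run naphtha = 1.443 barrels.
Hence cost = 121.21·1.6655 + 59.38·1.443 = $287.5606.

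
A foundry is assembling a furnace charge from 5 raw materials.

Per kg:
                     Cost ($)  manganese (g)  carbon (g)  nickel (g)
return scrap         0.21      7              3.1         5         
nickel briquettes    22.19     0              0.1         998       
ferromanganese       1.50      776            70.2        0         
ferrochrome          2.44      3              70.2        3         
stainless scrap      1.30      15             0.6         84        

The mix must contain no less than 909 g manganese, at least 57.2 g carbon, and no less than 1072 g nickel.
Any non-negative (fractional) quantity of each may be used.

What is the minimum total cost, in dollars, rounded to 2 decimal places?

Let x1 = kg of return scrap, x2 = kg of nickel briquettes, x3 = kg of ferromanganese, x4 = kg of ferrochrome, x5 = kg of stainless scrap.
min 0.21x1 + 22.19x2 + 1.5x3 + 2.44x4 + 1.3x5 s.t.:
  7x1 + 776x3 + 3x4 + 15x5 ≥ 909   (manganese)
  3.1x1 + 0.1x2 + 70.2x3 + 70.2x4 + 0.6x5 ≥ 57.2   (carbon)
  5x1 + 998x2 + 3x4 + 84x5 ≥ 1072   (nickel)
  x1, x2, x3, x4, x5 ≥ 0.
The optimal basis is {ferromanganese, stainless scrap}; return scrap, nickel briquettes, ferrochrome drop out. Binding constraints: manganese and nickel.
Optimal quantities: ferromanganese = 0.9247 kg, stainless scrap = 12.76 kg.
Hence cost = 1.5·0.9247 + 1.3·12.76 = $17.9751.

$17.98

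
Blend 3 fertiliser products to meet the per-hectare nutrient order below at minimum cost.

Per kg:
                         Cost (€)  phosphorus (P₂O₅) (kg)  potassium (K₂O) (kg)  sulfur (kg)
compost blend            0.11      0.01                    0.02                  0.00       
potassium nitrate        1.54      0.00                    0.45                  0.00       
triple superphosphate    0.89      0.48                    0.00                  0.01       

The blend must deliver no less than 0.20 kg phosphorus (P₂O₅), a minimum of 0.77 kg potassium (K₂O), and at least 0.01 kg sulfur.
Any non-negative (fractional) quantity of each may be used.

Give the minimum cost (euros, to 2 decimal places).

€3.53

Let x1 = kg of compost blend, x2 = kg of potassium nitrate, x3 = kg of triple superphosphate.
Minimise 0.11x1 + 1.54x2 + 0.89x3 with:
  0.01x1 + 0.48x3 ≥ 0.2   (phosphorus (P₂O₅))
  0.02x1 + 0.45x2 ≥ 0.77   (potassium (K₂O))
  0.01x3 ≥ 0.01   (sulfur)
  x1, x2, x3 ≥ 0.
The optimal basis is {potassium nitrate, triple superphosphate}; compost blend drops out. The potassium (K₂O) and sulfur requirements are met with equality.
That vertex is x2 = 1.7111, x3 = 1.
Objective = 1.54·1.7111 + 0.89·1 = 3.5251.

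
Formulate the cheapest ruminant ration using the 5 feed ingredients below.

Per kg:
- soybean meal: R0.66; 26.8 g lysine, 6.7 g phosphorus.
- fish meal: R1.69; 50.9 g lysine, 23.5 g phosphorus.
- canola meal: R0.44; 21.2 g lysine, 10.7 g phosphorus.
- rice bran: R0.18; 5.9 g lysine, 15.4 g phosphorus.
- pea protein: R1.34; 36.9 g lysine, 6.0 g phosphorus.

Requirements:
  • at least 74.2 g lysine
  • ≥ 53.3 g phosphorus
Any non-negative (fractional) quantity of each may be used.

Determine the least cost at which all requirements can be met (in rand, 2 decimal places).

This is a linear program. Let x1 = kg of soybean meal, x2 = kg of fish meal, x3 = kg of canola meal, x4 = kg of rice bran, x5 = kg of pea protein.
Minimize 0.66x1 + 1.69x2 + 0.44x3 + 0.18x4 + 1.34x5 s.t.:
  26.8x1 + 50.9x2 + 21.2x3 + 5.9x4 + 36.9x5 ≥ 74.2   (lysine)
  6.7x1 + 23.5x2 + 10.7x3 + 15.4x4 + 6x5 ≥ 53.3   (phosphorus)
  x1, x2, x3, x4, x5 ≥ 0.
The minimum-cost mix takes nothing from soybean meal, fish meal, pea protein — only canola meal, rice bran. Binding constraints: lysine and phosphorus.
So canola meal = 3.145 kg, rice bran = 1.276 kg.
Cost = 0.44·3.145 + 0.18·1.276 = 1.6135.

R1.61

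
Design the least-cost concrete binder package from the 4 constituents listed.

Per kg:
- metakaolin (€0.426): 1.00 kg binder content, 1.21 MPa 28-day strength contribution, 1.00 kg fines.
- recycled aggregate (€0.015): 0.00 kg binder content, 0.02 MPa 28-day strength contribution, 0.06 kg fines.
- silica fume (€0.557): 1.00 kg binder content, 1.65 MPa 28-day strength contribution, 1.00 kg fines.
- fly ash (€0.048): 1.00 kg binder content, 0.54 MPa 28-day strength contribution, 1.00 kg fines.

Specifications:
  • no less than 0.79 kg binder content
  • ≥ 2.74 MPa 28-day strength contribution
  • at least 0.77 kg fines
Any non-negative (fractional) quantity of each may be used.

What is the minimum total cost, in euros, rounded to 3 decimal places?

Let x1 = kg of metakaolin, x2 = kg of recycled aggregate, x3 = kg of silica fume, x4 = kg of fly ash.
Minimize 0.426x1 + 0.015x2 + 0.557x3 + 0.048x4 with:
  1x1 + 1x3 + 1x4 ≥ 0.79   (binder content)
  1.21x1 + 0.02x2 + 1.65x3 + 0.54x4 ≥ 2.74   (28-day strength contribution)
  1x1 + 0.06x2 + 1x3 + 1x4 ≥ 0.77   (fines)
  x1, x2, x3, x4 ≥ 0.
The cheapest feasible vertex uses only fly ash; metakaolin, recycled aggregate, silica fume are not used. Binding constraint: 28-day strength contribution.
Solving gives x4 = 5.074.
Cost = 0.048·5.074 = 0.24355.

€0.244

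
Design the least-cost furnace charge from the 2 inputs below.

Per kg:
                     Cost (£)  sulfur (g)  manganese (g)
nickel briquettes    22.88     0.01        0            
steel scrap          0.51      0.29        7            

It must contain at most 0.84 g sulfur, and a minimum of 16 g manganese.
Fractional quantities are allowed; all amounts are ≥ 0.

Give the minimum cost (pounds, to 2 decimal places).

£1.17

Let x1 = kg of nickel briquettes, x2 = kg of steel scrap.
min 22.88x1 + 0.51x2 subject to:
  0.01x1 + 0.29x2 ≤ 0.84   (sulfur)
  7x2 ≥ 16   (manganese)
  x1, x2 ≥ 0.
At the optimum only steel scrap is positive (nickel briquettes = 0). There the manganese constraint is tight.
Optimal quantities: steel scrap = 2.286 kg.
Hence cost = 0.51·2.286 = £1.1659.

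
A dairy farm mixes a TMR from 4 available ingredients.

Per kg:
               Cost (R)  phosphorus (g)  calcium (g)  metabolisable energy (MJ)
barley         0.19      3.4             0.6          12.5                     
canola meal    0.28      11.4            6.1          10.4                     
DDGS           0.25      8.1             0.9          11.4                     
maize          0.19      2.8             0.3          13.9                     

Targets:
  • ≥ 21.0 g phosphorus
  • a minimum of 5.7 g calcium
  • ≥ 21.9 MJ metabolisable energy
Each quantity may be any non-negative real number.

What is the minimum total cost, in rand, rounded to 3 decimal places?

Let x1 = kg of barley, x2 = kg of canola meal, x3 = kg of DDGS, x4 = kg of maize.
Minimize 0.19x1 + 0.28x2 + 0.25x3 + 0.19x4 subject to:
  3.4x1 + 11.4x2 + 8.1x3 + 2.8x4 ≥ 21   (phosphorus)
  0.6x1 + 6.1x2 + 0.9x3 + 0.3x4 ≥ 5.7   (calcium)
  12.5x1 + 10.4x2 + 11.4x3 + 13.9x4 ≥ 21.9   (metabolisable energy)
  x1, x2, x3, x4 ≥ 0.
The minimum-cost mix takes nothing from barley, DDGS — only canola meal, maize. Binding constraints: phosphorus and metabolisable energy.
Solving gives x2 = 1.783, x4 = 0.2417.
Hence cost = 0.28·1.783 + 0.19·0.2417 = R0.54516.

R0.545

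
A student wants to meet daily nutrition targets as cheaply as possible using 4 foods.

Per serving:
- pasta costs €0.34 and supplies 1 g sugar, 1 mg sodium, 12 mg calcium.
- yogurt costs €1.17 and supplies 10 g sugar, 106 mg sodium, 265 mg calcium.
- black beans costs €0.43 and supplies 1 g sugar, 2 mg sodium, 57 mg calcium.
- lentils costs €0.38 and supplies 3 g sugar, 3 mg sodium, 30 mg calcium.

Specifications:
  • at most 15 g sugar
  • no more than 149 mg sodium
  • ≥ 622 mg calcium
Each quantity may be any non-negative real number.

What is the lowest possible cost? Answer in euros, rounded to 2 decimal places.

Let x1 = servings of pasta, x2 = servings of yogurt, x3 = servings of black beans, x4 = servings of lentils.
Minimize 0.34x1 + 1.17x2 + 0.43x3 + 0.38x4 s.t.:
  1x1 + 10x2 + 1x3 + 3x4 ≤ 15   (sugar)
  1x1 + 106x2 + 2x3 + 3x4 ≤ 149   (sodium)
  12x1 + 265x2 + 57x3 + 30x4 ≥ 622   (calcium)
  x1, x2, x3, x4 ≥ 0.
The cheapest feasible vertex uses only yogurt, black beans; pasta, lentils are not used. There the sugar and calcium constraints are tight.
So yogurt = 0.7639 servings, black beans = 7.361 servings.
Hence cost = 1.17·0.7639 + 0.43·7.361 = €4.0590.

€4.06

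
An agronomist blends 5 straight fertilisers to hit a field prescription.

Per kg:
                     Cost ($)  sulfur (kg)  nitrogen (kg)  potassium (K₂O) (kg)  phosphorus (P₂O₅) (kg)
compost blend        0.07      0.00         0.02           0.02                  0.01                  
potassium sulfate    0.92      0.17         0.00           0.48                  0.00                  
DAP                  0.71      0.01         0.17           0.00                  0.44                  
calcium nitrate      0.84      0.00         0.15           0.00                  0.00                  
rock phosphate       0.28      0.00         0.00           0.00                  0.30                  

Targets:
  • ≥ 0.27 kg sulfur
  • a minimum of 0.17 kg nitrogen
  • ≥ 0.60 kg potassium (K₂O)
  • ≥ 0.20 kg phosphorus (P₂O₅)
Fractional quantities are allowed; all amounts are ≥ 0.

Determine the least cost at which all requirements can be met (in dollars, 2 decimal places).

Let x1 = kg of compost blend, x2 = kg of potassium sulfate, x3 = kg of DAP, x4 = kg of calcium nitrate, x5 = kg of rock phosphate.
Minimise 0.07x1 + 0.92x2 + 0.71x3 + 0.84x4 + 0.28x5 with:
  0.17x2 + 0.01x3 ≥ 0.27   (sulfur)
  0.02x1 + 0.17x3 + 0.15x4 ≥ 0.17   (nitrogen)
  0.02x1 + 0.48x2 ≥ 0.6   (potassium (K₂O))
  0.01x1 + 0.44x3 + 0.3x5 ≥ 0.2   (phosphorus (P₂O₅))
  x1, x2, x3, x4, x5 ≥ 0.
The minimum-cost mix takes nothing from calcium nitrate, rock phosphate — only compost blend, potassium sulfate, DAP. The sulfur, nitrogen, phosphorus (P₂O₅) requirements are met with equality.
Solving gives x1 = 5.746, x2 = 1.569, x3 = 0.3239.
Cost = 0.07·5.746 + 0.92·1.569 + 0.71·0.3239 = 2.0757.

$2.08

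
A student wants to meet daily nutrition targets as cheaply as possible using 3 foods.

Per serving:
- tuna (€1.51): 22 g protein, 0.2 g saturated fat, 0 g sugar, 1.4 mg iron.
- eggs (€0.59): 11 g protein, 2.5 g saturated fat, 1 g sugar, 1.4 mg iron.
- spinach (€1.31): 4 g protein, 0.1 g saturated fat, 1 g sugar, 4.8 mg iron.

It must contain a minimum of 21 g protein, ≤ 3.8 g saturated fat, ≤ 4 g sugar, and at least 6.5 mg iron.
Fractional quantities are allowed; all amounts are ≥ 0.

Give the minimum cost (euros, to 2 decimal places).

Treat it as an LP. Let x1 = servings of tuna, x2 = servings of eggs, x3 = servings of spinach.
min 1.51x1 + 0.59x2 + 1.31x3 with:
  22x1 + 11x2 + 4x3 ≥ 21   (protein)
  0.2x1 + 2.5x2 + 0.1x3 ≤ 3.8   (saturated fat)
  1x2 + 1x3 ≤ 4   (sugar)
  1.4x1 + 1.4x2 + 4.8x3 ≥ 6.5   (iron)
  x1, x2, x3 ≥ 0.
The optimal mix uses every input. The protein, saturated fat, iron requirements are met with equality.
So tuna = 0.04958 servings, eggs = 1.48 servings, spinach = 0.9081 servings.
Cost = 1.51·0.04958 + 0.59·1.48 + 1.31·0.9081 = 2.1377.

€2.14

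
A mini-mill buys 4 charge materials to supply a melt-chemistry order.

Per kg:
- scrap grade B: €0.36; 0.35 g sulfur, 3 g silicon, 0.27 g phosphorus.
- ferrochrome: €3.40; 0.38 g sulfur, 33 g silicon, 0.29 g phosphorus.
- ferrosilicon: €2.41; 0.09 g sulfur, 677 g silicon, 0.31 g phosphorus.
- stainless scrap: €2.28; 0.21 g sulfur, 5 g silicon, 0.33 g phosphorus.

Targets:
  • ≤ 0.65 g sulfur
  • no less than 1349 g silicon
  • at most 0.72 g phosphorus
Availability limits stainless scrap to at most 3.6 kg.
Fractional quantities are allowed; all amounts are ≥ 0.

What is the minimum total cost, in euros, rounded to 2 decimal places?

€4.80

This is a linear program. Let x1 = kg of scrap grade B, x2 = kg of ferrochrome, x3 = kg of ferrosilicon, x4 = kg of stainless scrap.
min 0.36x1 + 3.4x2 + 2.41x3 + 2.28x4 with:
  0.35x1 + 0.38x2 + 0.09x3 + 0.21x4 ≤ 0.65   (sulfur)
  3x1 + 33x2 + 677x3 + 5x4 ≥ 1349   (silicon)
  0.27x1 + 0.29x2 + 0.31x3 + 0.33x4 ≤ 0.72   (phosphorus)
  x4 ≤ 3.6
  x1, x2, x3, x4 ≥ 0.
The minimum-cost mix takes nothing from scrap grade B, ferrochrome, stainless scrap — only ferrosilicon. Binding constraint: silicon.
Solving gives x3 = 1.993.
Total cost: 2.41·1.993 = 4.8031.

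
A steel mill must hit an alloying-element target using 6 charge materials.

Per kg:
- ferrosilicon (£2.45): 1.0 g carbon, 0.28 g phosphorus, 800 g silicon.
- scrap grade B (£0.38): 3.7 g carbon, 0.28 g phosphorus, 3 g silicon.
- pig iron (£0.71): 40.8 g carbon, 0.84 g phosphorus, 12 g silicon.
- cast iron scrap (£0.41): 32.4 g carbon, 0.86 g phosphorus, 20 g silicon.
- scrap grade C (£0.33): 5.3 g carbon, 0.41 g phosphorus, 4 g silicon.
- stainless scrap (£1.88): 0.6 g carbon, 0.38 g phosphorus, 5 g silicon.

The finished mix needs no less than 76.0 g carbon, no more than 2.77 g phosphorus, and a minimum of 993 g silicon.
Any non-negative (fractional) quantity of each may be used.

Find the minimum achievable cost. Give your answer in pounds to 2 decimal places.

Treat it as an LP. Let x1 = kg of ferrosilicon, x2 = kg of scrap grade B, x3 = kg of pig iron, x4 = kg of cast iron scrap, x5 = kg of scrap grade C, x6 = kg of stainless scrap.
Minimize 2.45x1 + 0.38x2 + 0.71x3 + 0.41x4 + 0.33x5 + 1.88x6 with:
  1x1 + 3.7x2 + 40.8x3 + 32.4x4 + 5.3x5 + 0.6x6 ≥ 76   (carbon)
  0.28x1 + 0.28x2 + 0.84x3 + 0.86x4 + 0.41x5 + 0.38x6 ≤ 2.77   (phosphorus)
  800x1 + 3x2 + 12x3 + 20x4 + 4x5 + 5x6 ≥ 993   (silicon)
  x1, x2, x3, x4, x5, x6 ≥ 0.
At the optimum only ferrosilicon, cast iron scrap are positive (scrap grade B, pig iron, scrap grade C, stainless scrap = 0). The carbon and silicon requirements are met with equality.
That vertex is x1 = 1.184, x4 = 2.309.
Hence cost = 2.45·1.184 + 0.41·2.309 = £3.8475.

£3.85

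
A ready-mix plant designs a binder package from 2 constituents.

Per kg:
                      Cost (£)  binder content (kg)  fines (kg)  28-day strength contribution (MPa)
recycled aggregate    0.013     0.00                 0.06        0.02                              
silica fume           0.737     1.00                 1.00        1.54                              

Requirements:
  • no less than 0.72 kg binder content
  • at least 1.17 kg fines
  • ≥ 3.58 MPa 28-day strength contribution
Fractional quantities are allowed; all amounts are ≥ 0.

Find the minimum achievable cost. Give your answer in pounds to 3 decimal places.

£1.713

Let x1 = kg of recycled aggregate, x2 = kg of silica fume.
Minimize 0.013x1 + 0.737x2 s.t.:
  1x2 ≥ 0.72   (binder content)
  0.06x1 + 1x2 ≥ 1.17   (fines)
  0.02x1 + 1.54x2 ≥ 3.58   (28-day strength contribution)
  x1, x2 ≥ 0.
The cheapest feasible vertex uses only silica fume; recycled aggregate is not used. The 28-day strength contribution requirement is met with equality.
So silica fume = 2.3247 kg.
Objective = 0.737·2.3247 = 1.71330.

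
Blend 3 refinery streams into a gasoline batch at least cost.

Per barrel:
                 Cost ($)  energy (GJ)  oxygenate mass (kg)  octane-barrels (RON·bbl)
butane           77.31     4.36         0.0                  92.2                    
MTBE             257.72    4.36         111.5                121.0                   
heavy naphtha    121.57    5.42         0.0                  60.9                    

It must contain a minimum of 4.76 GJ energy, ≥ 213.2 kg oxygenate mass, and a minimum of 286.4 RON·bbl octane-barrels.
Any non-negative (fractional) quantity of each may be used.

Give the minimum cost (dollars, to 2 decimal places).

$538.94

Let x1 = barrels of butane, x2 = barrels of MTBE, x3 = barrels of heavy naphtha.
Minimise 77.31x1 + 257.72x2 + 121.57x3 with:
  4.36x1 + 4.36x2 + 5.42x3 ≥ 4.76   (energy)
  111.5x2 ≥ 213.2   (oxygenate mass)
  92.2x1 + 121x2 + 60.9x3 ≥ 286.4   (octane-barrels)
  x1, x2, x3 ≥ 0.
At the optimum only butane, MTBE are positive (heavy naphtha = 0). The oxygenate mass and octane-barrels requirements are met with equality.
Solving gives x1 = 0.596909, x2 = 1.91211.
Hence cost = 77.31·0.596909 + 257.72·1.91211 = $538.9360.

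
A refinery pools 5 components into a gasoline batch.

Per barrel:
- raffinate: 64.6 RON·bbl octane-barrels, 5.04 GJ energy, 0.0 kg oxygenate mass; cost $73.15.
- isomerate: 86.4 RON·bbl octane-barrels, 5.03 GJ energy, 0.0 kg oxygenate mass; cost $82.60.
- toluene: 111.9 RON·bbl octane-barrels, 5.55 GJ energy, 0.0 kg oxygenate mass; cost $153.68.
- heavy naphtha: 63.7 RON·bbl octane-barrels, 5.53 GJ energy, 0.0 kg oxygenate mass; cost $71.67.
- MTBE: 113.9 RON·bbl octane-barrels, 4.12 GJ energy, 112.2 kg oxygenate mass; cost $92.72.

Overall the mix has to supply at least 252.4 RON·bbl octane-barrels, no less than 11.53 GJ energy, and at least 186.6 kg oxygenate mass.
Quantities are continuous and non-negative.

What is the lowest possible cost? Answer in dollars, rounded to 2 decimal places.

$220.21

Set it up as a linear program. Let x1 = barrels of raffinate, x2 = barrels of isomerate, x3 = barrels of toluene, x4 = barrels of heavy naphtha, x5 = barrels of MTBE.
min 73.15x1 + 82.6x2 + 153.68x3 + 71.67x4 + 92.72x5 with:
  64.6x1 + 86.4x2 + 111.9x3 + 63.7x4 + 113.9x5 ≥ 252.4   (octane-barrels)
  5.04x1 + 5.03x2 + 5.55x3 + 5.53x4 + 4.12x5 ≥ 11.53   (energy)
  112.2x5 ≥ 186.6   (oxygenate mass)
  x1, x2, x3, x4, x5 ≥ 0.
The cheapest feasible vertex uses only heavy naphtha, MTBE; raffinate, isomerate, toluene are not used. Binding constraints: octane-barrels and energy.
Optimal quantities: heavy naphtha = 0.74404 barrels, MTBE = 1.7999 barrels.
Objective = 71.67·0.74404 + 92.72·1.7999 = 220.2121.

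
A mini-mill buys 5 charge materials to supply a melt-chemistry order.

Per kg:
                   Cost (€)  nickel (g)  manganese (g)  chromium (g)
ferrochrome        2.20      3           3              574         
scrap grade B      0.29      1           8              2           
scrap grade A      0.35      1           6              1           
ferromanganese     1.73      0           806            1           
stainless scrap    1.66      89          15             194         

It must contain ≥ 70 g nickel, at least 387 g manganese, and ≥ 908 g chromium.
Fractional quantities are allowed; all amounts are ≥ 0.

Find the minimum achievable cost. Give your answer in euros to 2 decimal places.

€4.96

Set it up as a linear program. Let x1 = kg of ferrochrome, x2 = kg of scrap grade B, x3 = kg of scrap grade A, x4 = kg of ferromanganese, x5 = kg of stainless scrap.
Minimise 2.2x1 + 0.29x2 + 0.35x3 + 1.73x4 + 1.66x5 s.t.:
  3x1 + 1x2 + 1x3 + 89x5 ≥ 70   (nickel)
  3x1 + 8x2 + 6x3 + 806x4 + 15x5 ≥ 387   (manganese)
  574x1 + 2x2 + 1x3 + 1x4 + 194x5 ≥ 908   (chromium)
  x1, x2, x3, x4, x5 ≥ 0.
At the optimum only ferrochrome, ferromanganese, stainless scrap are positive (scrap grade B, scrap grade A = 0). There the nickel, manganese, chromium constraints are tight.
That vertex is x1 = 1.33, x4 = 0.4614, x5 = 0.7417.
Hence cost = 2.2·1.33 + 1.73·0.4614 + 1.66·0.7417 = €4.9554.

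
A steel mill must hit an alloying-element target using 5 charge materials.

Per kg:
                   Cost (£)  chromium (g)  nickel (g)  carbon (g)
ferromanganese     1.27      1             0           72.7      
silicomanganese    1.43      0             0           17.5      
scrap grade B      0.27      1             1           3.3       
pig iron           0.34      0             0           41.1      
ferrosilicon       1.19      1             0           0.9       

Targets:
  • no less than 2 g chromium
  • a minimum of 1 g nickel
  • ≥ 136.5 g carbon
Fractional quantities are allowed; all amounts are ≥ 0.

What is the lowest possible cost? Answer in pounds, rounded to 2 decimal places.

Treat it as an LP. Let x1 = kg of ferromanganese, x2 = kg of silicomanganese, x3 = kg of scrap grade B, x4 = kg of pig iron, x5 = kg of ferrosilicon.
Minimize 1.27x1 + 1.43x2 + 0.27x3 + 0.34x4 + 1.19x5 subject to:
  1x1 + 1x3 + 1x5 ≥ 2   (chromium)
  1x3 ≥ 1   (nickel)
  72.7x1 + 17.5x2 + 3.3x3 + 41.1x4 + 0.9x5 ≥ 136.5   (carbon)
  x1, x2, x3, x4, x5 ≥ 0.
The cheapest feasible vertex uses only scrap grade B, pig iron; ferromanganese, silicomanganese, ferrosilicon are not used. Binding constraints: chromium and carbon.
Solving gives x3 = 2, x4 = 3.161.
Objective = 0.27·2 + 0.34·3.161 = 1.6147.

£1.61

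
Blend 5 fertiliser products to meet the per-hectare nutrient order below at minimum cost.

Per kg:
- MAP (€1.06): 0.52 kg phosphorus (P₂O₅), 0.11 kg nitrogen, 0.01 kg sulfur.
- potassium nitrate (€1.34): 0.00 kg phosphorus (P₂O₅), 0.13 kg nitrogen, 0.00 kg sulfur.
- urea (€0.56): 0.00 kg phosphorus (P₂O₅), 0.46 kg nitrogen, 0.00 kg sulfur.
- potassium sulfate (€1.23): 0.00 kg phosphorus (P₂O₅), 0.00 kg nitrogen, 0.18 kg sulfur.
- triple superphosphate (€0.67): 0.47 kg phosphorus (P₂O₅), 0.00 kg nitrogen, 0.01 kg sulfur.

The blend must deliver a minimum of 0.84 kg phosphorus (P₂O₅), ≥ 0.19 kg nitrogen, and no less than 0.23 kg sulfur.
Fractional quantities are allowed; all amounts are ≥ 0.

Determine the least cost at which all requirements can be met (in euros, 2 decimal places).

€2.88

Let x1 = kg of MAP, x2 = kg of potassium nitrate, x3 = kg of urea, x4 = kg of potassium sulfate, x5 = kg of triple superphosphate.
Minimize 1.06x1 + 1.34x2 + 0.56x3 + 1.23x4 + 0.67x5 subject to:
  0.52x1 + 0.47x5 ≥ 0.84   (phosphorus (P₂O₅))
  0.11x1 + 0.13x2 + 0.46x3 ≥ 0.19   (nitrogen)
  0.01x1 + 0.18x4 + 0.01x5 ≥ 0.23   (sulfur)
  x1, x2, x3, x4, x5 ≥ 0.
The minimum-cost mix takes nothing from MAP, potassium nitrate — only urea, potassium sulfate, triple superphosphate. The phosphorus (P₂O₅), nitrogen, sulfur requirements are met with equality.
So urea = 0.413 kg, potassium sulfate = 1.178 kg, triple superphosphate = 1.787 kg.
Hence cost = 0.56·0.413 + 1.23·1.178 + 0.67·1.787 = €2.8775.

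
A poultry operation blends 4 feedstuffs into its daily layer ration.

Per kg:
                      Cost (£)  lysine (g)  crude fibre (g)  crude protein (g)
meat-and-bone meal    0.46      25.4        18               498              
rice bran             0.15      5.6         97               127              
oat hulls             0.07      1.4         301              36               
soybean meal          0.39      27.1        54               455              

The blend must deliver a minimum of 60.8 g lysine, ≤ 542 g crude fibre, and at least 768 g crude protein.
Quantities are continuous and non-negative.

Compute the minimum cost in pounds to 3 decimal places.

£0.875

Let x1 = kg of meat-and-bone meal, x2 = kg of rice bran, x3 = kg of oat hulls, x4 = kg of soybean meal.
min 0.46x1 + 0.15x2 + 0.07x3 + 0.39x4 with:
  25.4x1 + 5.6x2 + 1.4x3 + 27.1x4 ≥ 60.8   (lysine)
  18x1 + 97x2 + 301x3 + 54x4 ≤ 542   (crude fibre)
  498x1 + 127x2 + 36x3 + 455x4 ≥ 768   (crude protein)
  x1, x2, x3, x4 ≥ 0.
The cheapest feasible vertex uses only soybean meal; meat-and-bone meal, rice bran, oat hulls are not used. There the lysine constraint is tight.
So soybean meal = 2.244 kg.
Objective = 0.39·2.244 = 0.87516.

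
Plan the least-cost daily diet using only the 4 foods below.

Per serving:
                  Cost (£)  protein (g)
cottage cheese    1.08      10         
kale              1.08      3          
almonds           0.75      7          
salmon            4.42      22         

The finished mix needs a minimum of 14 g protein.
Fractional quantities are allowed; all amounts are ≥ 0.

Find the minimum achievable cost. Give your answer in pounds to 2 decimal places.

Let x1 = servings of cottage cheese, x2 = servings of kale, x3 = servings of almonds, x4 = servings of salmon.
Minimize 1.08x1 + 1.08x2 + 0.75x3 + 4.42x4 with:
  10x1 + 3x2 + 7x3 + 22x4 ≥ 14   (protein)
  x1, x2, x3, x4 ≥ 0.
The optimal basis is {almonds}; cottage cheese, kale, salmon drop out. Binding constraint: protein.
So almonds = 2 servings.
Objective = 0.75·2 = 1.5000.

£1.50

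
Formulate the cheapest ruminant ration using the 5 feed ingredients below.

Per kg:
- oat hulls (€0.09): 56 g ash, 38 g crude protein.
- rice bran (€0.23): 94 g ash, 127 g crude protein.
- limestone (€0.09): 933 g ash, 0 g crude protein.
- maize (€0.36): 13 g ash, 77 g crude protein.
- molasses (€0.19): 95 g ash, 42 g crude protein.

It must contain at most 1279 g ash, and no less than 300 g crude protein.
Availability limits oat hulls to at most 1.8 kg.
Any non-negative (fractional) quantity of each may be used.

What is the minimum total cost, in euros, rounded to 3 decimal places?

€0.543

Set it up as a linear program. Let x1 = kg of oat hulls, x2 = kg of rice bran, x3 = kg of limestone, x4 = kg of maize, x5 = kg of molasses.
Minimize 0.09x1 + 0.23x2 + 0.09x3 + 0.36x4 + 0.19x5 s.t.:
  56x1 + 94x2 + 933x3 + 13x4 + 95x5 ≤ 1279   (ash)
  38x1 + 127x2 + 77x4 + 42x5 ≥ 300   (crude protein)
  x1 ≤ 1.8
  x1, x2, x3, x4, x5 ≥ 0.
The minimum-cost mix takes nothing from oat hulls, limestone, maize, molasses — only rice bran. Binding constraint: crude protein.
So rice bran = 2.362 kg.
Total cost: 0.23·2.362 = 0.54326.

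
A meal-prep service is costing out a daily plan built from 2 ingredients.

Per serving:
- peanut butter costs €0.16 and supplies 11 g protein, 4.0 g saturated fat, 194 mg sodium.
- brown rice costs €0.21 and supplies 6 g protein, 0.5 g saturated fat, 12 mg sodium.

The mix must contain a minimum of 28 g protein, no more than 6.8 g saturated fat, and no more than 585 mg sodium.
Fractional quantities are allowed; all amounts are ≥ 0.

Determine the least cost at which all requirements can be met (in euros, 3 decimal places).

€0.654

Treat it as an LP. Let x1 = servings of peanut butter, x2 = servings of brown rice.
Minimise 0.16x1 + 0.21x2 with:
  11x1 + 6x2 ≥ 28   (protein)
  4x1 + 0.5x2 ≤ 6.8   (saturated fat)
  194x1 + 12x2 ≤ 585   (sodium)
  x1, x2 ≥ 0.
Both inputs are positive at the optimum. There the protein and saturated fat constraints are tight.
Optimal quantities: peanut butter = 1.449 servings, brown rice = 2.011 servings.
Total cost: 0.16·1.449 + 0.21·2.011 = 0.65415.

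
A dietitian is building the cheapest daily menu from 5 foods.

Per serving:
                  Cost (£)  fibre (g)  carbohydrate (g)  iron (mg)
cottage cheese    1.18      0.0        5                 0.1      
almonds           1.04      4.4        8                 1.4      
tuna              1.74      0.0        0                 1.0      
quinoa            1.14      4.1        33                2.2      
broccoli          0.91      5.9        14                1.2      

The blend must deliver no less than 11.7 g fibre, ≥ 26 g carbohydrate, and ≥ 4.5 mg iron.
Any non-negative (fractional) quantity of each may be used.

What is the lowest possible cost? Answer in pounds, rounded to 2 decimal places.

£2.59

Treat it as an LP. Let x1 = servings of cottage cheese, x2 = servings of almonds, x3 = servings of tuna, x4 = servings of quinoa, x5 = servings of broccoli.
min 1.18x1 + 1.04x2 + 1.74x3 + 1.14x4 + 0.91x5 subject to:
  4.4x2 + 4.1x4 + 5.9x5 ≥ 11.7   (fibre)
  5x1 + 8x2 + 33x4 + 14x5 ≥ 26   (carbohydrate)
  0.1x1 + 1.4x2 + 1x3 + 2.2x4 + 1.2x5 ≥ 4.5   (iron)
  x1, x2, x3, x4, x5 ≥ 0.
The cheapest feasible vertex uses only quinoa, broccoli; cottage cheese, almonds, tuna are not used. The fibre and iron requirements are met with equality.
Optimal quantities: quinoa = 1.552 servings, broccoli = 0.9045 servings.
Objective = 1.14·1.552 + 0.91·0.9045 = 2.5924.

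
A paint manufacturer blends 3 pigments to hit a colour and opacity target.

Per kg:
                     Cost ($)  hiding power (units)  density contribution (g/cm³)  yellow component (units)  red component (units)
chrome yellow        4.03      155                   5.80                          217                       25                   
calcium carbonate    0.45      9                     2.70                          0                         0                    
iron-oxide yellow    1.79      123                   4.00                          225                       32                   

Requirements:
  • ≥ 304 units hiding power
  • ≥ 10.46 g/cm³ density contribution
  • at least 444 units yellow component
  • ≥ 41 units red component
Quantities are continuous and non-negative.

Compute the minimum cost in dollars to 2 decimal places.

$4.50

Set it up as a linear program. Let x1 = kg of chrome yellow, x2 = kg of calcium carbonate, x3 = kg of iron-oxide yellow.
Minimize 4.03x1 + 0.45x2 + 1.79x3 subject to:
  155x1 + 9x2 + 123x3 ≥ 304   (hiding power)
  5.8x1 + 2.7x2 + 4x3 ≥ 10.46   (density contribution)
  217x1 + 225x3 ≥ 444   (yellow component)
  25x1 + 32x3 ≥ 41   (red component)
  x1, x2, x3 ≥ 0.
The minimum-cost mix takes nothing from chrome yellow — only calcium carbonate, iron-oxide yellow. The hiding power and density contribution requirements are met with equality.
So calcium carbonate = 0.2384 kg, iron-oxide yellow = 2.454 kg.
Hence cost = 0.45·0.2384 + 1.79·2.454 = $4.4999.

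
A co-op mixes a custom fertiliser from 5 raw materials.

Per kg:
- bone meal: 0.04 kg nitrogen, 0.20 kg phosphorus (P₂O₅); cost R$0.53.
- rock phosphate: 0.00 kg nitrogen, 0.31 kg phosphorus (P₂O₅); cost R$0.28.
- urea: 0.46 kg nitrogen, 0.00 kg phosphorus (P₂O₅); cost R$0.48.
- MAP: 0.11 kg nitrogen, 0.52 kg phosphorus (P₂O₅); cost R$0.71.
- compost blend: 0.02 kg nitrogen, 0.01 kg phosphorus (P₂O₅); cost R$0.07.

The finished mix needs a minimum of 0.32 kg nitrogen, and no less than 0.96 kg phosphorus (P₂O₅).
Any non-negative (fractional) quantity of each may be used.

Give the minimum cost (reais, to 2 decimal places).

This is a linear program. Let x1 = kg of bone meal, x2 = kg of rock phosphate, x3 = kg of urea, x4 = kg of MAP, x5 = kg of compost blend.
min 0.53x1 + 0.28x2 + 0.48x3 + 0.71x4 + 0.07x5 s.t.:
  0.04x1 + 0.46x3 + 0.11x4 + 0.02x5 ≥ 0.32   (nitrogen)
  0.2x1 + 0.31x2 + 0.52x4 + 0.01x5 ≥ 0.96   (phosphorus (P₂O₅))
  x1, x2, x3, x4, x5 ≥ 0.
The cheapest feasible vertex uses only rock phosphate, urea; bone meal, MAP, compost blend are not used. The nitrogen and phosphorus (P₂O₅) requirements are met with equality.
So rock phosphate = 3.097 kg, urea = 0.6957 kg.
Cost = 0.28·3.097 + 0.48·0.6957 = 1.2011.

R$1.20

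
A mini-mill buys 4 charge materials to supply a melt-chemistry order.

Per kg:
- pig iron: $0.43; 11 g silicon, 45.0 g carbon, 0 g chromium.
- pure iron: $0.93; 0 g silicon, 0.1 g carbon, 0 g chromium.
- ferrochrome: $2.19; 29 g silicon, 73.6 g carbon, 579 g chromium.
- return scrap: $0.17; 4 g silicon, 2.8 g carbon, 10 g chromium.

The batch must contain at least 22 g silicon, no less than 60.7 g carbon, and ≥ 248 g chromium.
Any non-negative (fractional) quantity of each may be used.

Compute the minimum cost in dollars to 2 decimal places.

$1.31

Treat it as an LP. Let x1 = kg of pig iron, x2 = kg of pure iron, x3 = kg of ferrochrome, x4 = kg of return scrap.
Minimise 0.43x1 + 0.93x2 + 2.19x3 + 0.17x4 s.t.:
  11x1 + 29x3 + 4x4 ≥ 22   (silicon)
  45x1 + 0.1x2 + 73.6x3 + 2.8x4 ≥ 60.7   (carbon)
  579x3 + 10x4 ≥ 248   (chromium)
  x1, x2, x3, x4 ≥ 0.
At the optimum only pig iron, ferrochrome, return scrap are positive (pure iron = 0). There the silicon, carbon, chromium constraints are tight.
That vertex is x1 = 0.6217, x3 = 0.4148, x4 = 0.7829.
Total cost: 0.43·0.6217 + 2.19·0.4148 + 0.17·0.7829 = 1.3088.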